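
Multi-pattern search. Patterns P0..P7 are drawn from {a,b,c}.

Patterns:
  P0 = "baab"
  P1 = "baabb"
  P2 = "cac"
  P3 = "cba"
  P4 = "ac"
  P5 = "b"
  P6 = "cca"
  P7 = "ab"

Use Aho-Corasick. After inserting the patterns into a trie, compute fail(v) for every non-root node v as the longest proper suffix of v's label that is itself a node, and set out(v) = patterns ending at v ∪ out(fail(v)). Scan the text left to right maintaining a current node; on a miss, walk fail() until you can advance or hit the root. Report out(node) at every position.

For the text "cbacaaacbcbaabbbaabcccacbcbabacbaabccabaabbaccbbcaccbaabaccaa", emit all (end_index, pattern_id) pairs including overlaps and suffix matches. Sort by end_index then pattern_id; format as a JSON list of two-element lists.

Build:
Trie nodes:
  0='ε' goto a→11 b→1 c→6
  1='b' goto a→2  ←P5
  2='ba' goto a→3
  3='baa' goto b→4
  4='baab' goto b→5  ←P0
  5='baabb' goto ·  ←P1
  6='c' goto a→7 b→9 c→13
  7='ca' goto c→8
  8='cac' goto ·  ←P2
  9='cb' goto a→10
  10='cba' goto ·  ←P3
  11='a' goto b→15 c→12
  12='ac' goto ·  ←P4
  13='cc' goto a→14
  14='cca' goto ·  ←P6
  15='ab' goto ·  ←P7

BFS fail/out derivation:
  n1('b'): parent n0 fail=0; on 'b' 0 → fail=0;  out {5}∪∅={5}
  n6('c'): parent n0 fail=0; on 'c' 0 → fail=0;  out ∅∪∅=∅
  n11('a'): parent n0 fail=0; on 'a' 0 → fail=0;  out ∅∪∅=∅
  n2('ba'): parent n1 fail=0; on 'a' 0 → fail=11;  out ∅∪∅=∅
  n7('ca'): parent n6 fail=0; on 'a' 0 → fail=11;  out ∅∪∅=∅
  n9('cb'): parent n6 fail=0; on 'b' 0 → fail=1;  out ∅∪{5}={5}
  n12('ac'): parent n11 fail=0; on 'c' 0 → fail=6;  out {4}∪∅={4}
  n13('cc'): parent n6 fail=0; on 'c' 0 → fail=6;  out ∅∪∅=∅
  n15('ab'): parent n11 fail=0; on 'b' 0 → fail=1;  out {7}∪{5}={5,7}
  n3('baa'): parent n2 fail=11; on 'a' 11→0 → fail=11;  out ∅∪∅=∅
  n8('cac'): parent n7 fail=11; on 'c' 11 → fail=12;  out {2}∪{4}={2,4}
  n10('cba'): parent n9 fail=1; on 'a' 1 → fail=2;  out {3}∪∅={3}
  n14('cca'): parent n13 fail=6; on 'a' 6 → fail=7;  out {6}∪∅={6}
  n4('baab'): parent n3 fail=11; on 'b' 11 → fail=15;  out {0}∪{5,7}={0,5,7}
  n5('baabb'): parent n4 fail=15; on 'b' 15→1→0 → fail=1;  out {1}∪{5}={1,5}

Text stream:
pos 0 'c': at 6
pos 1 'b': at 9  → match P5@[1:1]
pos 2 'a': at 10  → match P3@[0:2]
pos 3 'c': at 12 (fail-walked)  → match P4@[2:3]
pos 4 'a': at 7 (fail-walked)
pos 5 'a': at 11 (fail-walked)
pos 6 'a': at 11 (fail-walked)
pos 7 'c': at 12  → match P4@[6:7]
pos 8 'b': at 9 (fail-walked)  → match P5@[8:8]
pos 9 'c': at 6 (fail-walked)
pos 10 'b': at 9  → match P5@[10:10]
pos 11 'a': at 10  → match P3@[9:11]
pos 12 'a': at 3 (fail-walked)
pos 13 'b': at 4  → match P0@[10:13],P5@[13:13],P7@[12:13]
pos 14 'b': at 5  → match P1@[10:14],P5@[14:14]
pos 15 'b': at 1 (fail-walked)  → match P5@[15:15]
pos 16 'a': at 2
pos 17 'a': at 3
pos 18 'b': at 4  → match P0@[15:18],P5@[18:18],P7@[17:18]
pos 19 'c': at 6 (fail-walked)
pos 20 'c': at 13
pos 21 'c': at 13 (fail-walked)
pos 22 'a': at 14  → match P6@[20:22]
pos 23 'c': at 8 (fail-walked)  → match P2@[21:23],P4@[22:23]
pos 24 'b': at 9 (fail-walked)  → match P5@[24:24]
pos 25 'c': at 6 (fail-walked)
pos 26 'b': at 9  → match P5@[26:26]
pos 27 'a': at 10  → match P3@[25:27]
pos 28 'b': at 15 (fail-walked)  → match P5@[28:28],P7@[27:28]
pos 29 'a': at 2 (fail-walked)
pos 30 'c': at 12 (fail-walked)  → match P4@[29:30]
pos 31 'b': at 9 (fail-walked)  → match P5@[31:31]
pos 32 'a': at 10  → match P3@[30:32]
pos 33 'a': at 3 (fail-walked)
pos 34 'b': at 4  → match P0@[31:34],P5@[34:34],P7@[33:34]
pos 35 'c': at 6 (fail-walked)
pos 36 'c': at 13
pos 37 'a': at 14  → match P6@[35:37]
pos 38 'b': at 15 (fail-walked)  → match P5@[38:38],P7@[37:38]
pos 39 'a': at 2 (fail-walked)
pos 40 'a': at 3
pos 41 'b': at 4  → match P0@[38:41],P5@[41:41],P7@[40:41]
pos 42 'b': at 5  → match P1@[38:42],P5@[42:42]
pos 43 'a': at 2 (fail-walked)
pos 44 'c': at 12 (fail-walked)  → match P4@[43:44]
pos 45 'c': at 13 (fail-walked)
pos 46 'b': at 9 (fail-walked)  → match P5@[46:46]
pos 47 'b': at 1 (fail-walked)  → match P5@[47:47]
pos 48 'c': at 6 (fail-walked)
pos 49 'a': at 7
pos 50 'c': at 8  → match P2@[48:50],P4@[49:50]
pos 51 'c': at 13 (fail-walked)
pos 52 'b': at 9 (fail-walked)  → match P5@[52:52]
pos 53 'a': at 10  → match P3@[51:53]
pos 54 'a': at 3 (fail-walked)
pos 55 'b': at 4  → match P0@[52:55],P5@[55:55],P7@[54:55]
pos 56 'a': at 2 (fail-walked)
pos 57 'c': at 12 (fail-walked)  → match P4@[56:57]
pos 58 'c': at 13 (fail-walked)
pos 59 'a': at 14  → match P6@[57:59]
pos 60 'a': at 11 (fail-walked)

All matches (sorted): [[1,5],[2,3],[3,4],[7,4],[8,5],[10,5],[11,3],[13,0],[13,5],[13,7],[14,1],[14,5],[15,5],[18,0],[18,5],[18,7],[22,6],[23,2],[23,4],[24,5],[26,5],[27,3],[28,5],[28,7],[30,4],[31,5],[32,3],[34,0],[34,5],[34,7],[37,6],[38,5],[38,7],[41,0],[41,5],[41,7],[42,1],[42,5],[44,4],[46,5],[47,5],[50,2],[50,4],[52,5],[53,3],[55,0],[55,5],[55,7],[57,4],[59,6]]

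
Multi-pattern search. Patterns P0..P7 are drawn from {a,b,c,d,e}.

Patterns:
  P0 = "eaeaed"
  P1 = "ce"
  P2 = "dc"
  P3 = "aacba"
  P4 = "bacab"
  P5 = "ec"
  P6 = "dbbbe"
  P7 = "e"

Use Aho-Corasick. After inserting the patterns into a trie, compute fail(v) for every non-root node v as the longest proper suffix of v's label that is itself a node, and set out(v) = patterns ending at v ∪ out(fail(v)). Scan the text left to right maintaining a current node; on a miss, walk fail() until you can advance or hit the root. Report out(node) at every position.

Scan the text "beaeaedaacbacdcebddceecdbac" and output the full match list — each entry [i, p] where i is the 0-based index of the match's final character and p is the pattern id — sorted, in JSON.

Build:
Trie nodes:
  0='ε' goto a→11 b→16 c→7 d→9 e→1
  1='e' goto a→2 c→21  [P7 ends]
  2='ea' goto e→3
  3='eae' goto a→4
  4='eaea' goto e→5
  5='eaeae' goto d→6
  6='eaeaed' goto ·  [P0 ends]
  7='c' goto e→8
  8='ce' goto ·  [P1 ends]
  9='d' goto b→22 c→10
  10='dc' goto ·  [P2 ends]
  11='a' goto a→12
  12='aa' goto c→13
  13='aac' goto b→14
  14='aacb' goto a→15
  15='aacba' goto ·  [P3 ends]
  16='b' goto a→17
  17='ba' goto c→18
  18='bac' goto a→19
  19='baca' goto b→20
  20='bacab' goto ·  [P4 ends]
  21='ec' goto ·  [P5 ends]
  22='db' goto b→23
  23='dbb' goto b→24
  24='dbbb' goto e→25
  25='dbbbe' goto ·  [P6 ends]

Failure links (BFS by depth):
  fail(1) 'e': from fail(0)=0 chase 'e': 0 ⇒ 0;  out={7}∪out(0)={7}
  fail(7) 'c': from fail(0)=0 chase 'c': 0 ⇒ 0;  out=∅∪out(0)=∅
  fail(9) 'd': from fail(0)=0 chase 'd': 0 ⇒ 0;  out=∅∪out(0)=∅
  fail(11) 'a': from fail(0)=0 chase 'a': 0 ⇒ 0;  out=∅∪out(0)=∅
  fail(16) 'b': from fail(0)=0 chase 'b': 0 ⇒ 0;  out=∅∪out(0)=∅
  fail(2) 'ea': from fail(1)=0 chase 'a': 0 ⇒ 11;  out=∅∪out(11)=∅
  fail(8) 'ce': from fail(7)=0 chase 'e': 0 ⇒ 1;  out={1}∪out(1)={1,7}
  fail(10) 'dc': from fail(9)=0 chase 'c': 0 ⇒ 7;  out={2}∪out(7)={2}
  fail(12) 'aa': from fail(11)=0 chase 'a': 0 ⇒ 11;  out=∅∪out(11)=∅
  fail(17) 'ba': from fail(16)=0 chase 'a': 0 ⇒ 11;  out=∅∪out(11)=∅
  fail(21) 'ec': from fail(1)=0 chase 'c': 0 ⇒ 7;  out={5}∪out(7)={5}
  fail(22) 'db': from fail(9)=0 chase 'b': 0 ⇒ 16;  out=∅∪out(16)=∅
  fail(3) 'eae': from fail(2)=11 chase 'e': 11→0 ⇒ 1;  out=∅∪out(1)={7}
  fail(13) 'aac': from fail(12)=11 chase 'c': 11→0 ⇒ 7;  out=∅∪out(7)=∅
  fail(18) 'bac': from fail(17)=11 chase 'c': 11→0 ⇒ 7;  out=∅∪out(7)=∅
  fail(23) 'dbb': from fail(22)=16 chase 'b': 16→0 ⇒ 16;  out=∅∪out(16)=∅
  fail(4) 'eaea': from fail(3)=1 chase 'a': 1 ⇒ 2;  out=∅∪out(2)=∅
  fail(14) 'aacb': from fail(13)=7 chase 'b': 7→0 ⇒ 16;  out=∅∪out(16)=∅
  fail(19) 'baca': from fail(18)=7 chase 'a': 7→0 ⇒ 11;  out=∅∪out(11)=∅
  fail(24) 'dbbb': from fail(23)=16 chase 'b': 16→0 ⇒ 16;  out=∅∪out(16)=∅
  fail(5) 'eaeae': from fail(4)=2 chase 'e': 2 ⇒ 3;  out=∅∪out(3)={7}
  fail(15) 'aacba': from fail(14)=16 chase 'a': 16 ⇒ 17;  out={3}∪out(17)={3}
  fail(20) 'bacab': from fail(19)=11 chase 'b': 11→0 ⇒ 16;  out={4}∪out(16)={4}
  fail(25) 'dbbbe': from fail(24)=16 chase 'e': 16→0 ⇒ 1;  out={6}∪out(1)={6,7}
  fail(6) 'eaeaed': from fail(5)=3 chase 'd': 3→1→0 ⇒ 9;  out={0}∪out(9)={0}

Scan:
i=0 'b': node 0→16
i=1 'e': node 16→1 (fail-walked)  ** P7@[1:1]
i=2 'a': node 1→2
i=3 'e': node 2→3  ** P7@[3:3]
i=4 'a': node 3→4
i=5 'e': node 4→5  ** P7@[5:5]
i=6 'd': node 5→6  ** P0@[1:6]
i=7 'a': node 6→11 (fail-walked)
i=8 'a': node 11→12
i=9 'c': node 12→13
i=10 'b': node 13→14
i=11 'a': node 14→15  ** P3@[7:11]
i=12 'c': node 15→18 (fail-walked)
i=13 'd': node 18→9 (fail-walked)
i=14 'c': node 9→10  ** P2@[13:14]
i=15 'e': node 10→8 (fail-walked)  ** P1@[14:15],P7@[15:15]
i=16 'b': node 8→16 (fail-walked)
i=17 'd': node 16→9 (fail-walked)
i=18 'd': node 9→9 (fail-walked)
i=19 'c': node 9→10  ** P2@[18:19]
i=20 'e': node 10→8 (fail-walked)  ** P1@[19:20],P7@[20:20]
i=21 'e': node 8→1 (fail-walked)  ** P7@[21:21]
i=22 'c': node 1→21  ** P5@[21:22]
i=23 'd': node 21→9 (fail-walked)
i=24 'b': node 9→22
i=25 'a': node 22→17 (fail-walked)
i=26 'c': node 17→18

Result: [[1,7],[3,7],[5,7],[6,0],[11,3],[14,2],[15,1],[15,7],[19,2],[20,1],[20,7],[21,7],[22,5]]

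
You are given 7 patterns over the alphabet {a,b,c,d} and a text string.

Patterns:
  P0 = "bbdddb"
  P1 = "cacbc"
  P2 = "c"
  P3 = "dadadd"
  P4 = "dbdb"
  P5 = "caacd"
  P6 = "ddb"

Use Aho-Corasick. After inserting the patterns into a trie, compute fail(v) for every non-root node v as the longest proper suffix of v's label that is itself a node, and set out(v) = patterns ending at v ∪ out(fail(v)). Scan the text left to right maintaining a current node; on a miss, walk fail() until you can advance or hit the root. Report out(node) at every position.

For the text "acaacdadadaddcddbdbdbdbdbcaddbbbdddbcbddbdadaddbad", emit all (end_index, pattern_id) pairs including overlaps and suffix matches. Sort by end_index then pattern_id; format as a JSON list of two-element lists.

Build:
Trie nodes:
  0='ε' goto b→1 c→7 d→12
  1='b' goto b→2
  2='bb' goto d→3
  3='bbd' goto d→4
  4='bbdd' goto d→5
  5='bbddd' goto b→6
  6='bbdddb' goto ·  [P0 ends]
  7='c' goto a→8  [P2 ends]
  8='ca' goto a→21 c→9
  9='cac' goto b→10
  10='cacb' goto c→11
  11='cacbc' goto ·  [P1 ends]
  12='d' goto a→13 b→18 d→24
  13='da' goto d→14
  14='dad' goto a→15
  15='dada' goto d→16
  16='dadad' goto d→17
  17='dadadd' goto ·  [P3 ends]
  18='db' goto d→19
  19='dbd' goto b→20
  20='dbdb' goto ·  [P4 ends]
  21='caa' goto c→22
  22='caac' goto d→23
  23='caacd' goto ·  [P5 ends]
  24='dd' goto b→25
  25='ddb' goto ·  [P6 ends]

Failure links (BFS by depth):
  fail(1) 'b': from fail(0)=0 chase 'b': 0 ⇒ 0;  out=∅∪out(0)=∅
  fail(7) 'c': from fail(0)=0 chase 'c': 0 ⇒ 0;  out={2}∪out(0)={2}
  fail(12) 'd': from fail(0)=0 chase 'd': 0 ⇒ 0;  out=∅∪out(0)=∅
  fail(2) 'bb': from fail(1)=0 chase 'b': 0 ⇒ 1;  out=∅∪out(1)=∅
  fail(8) 'ca': from fail(7)=0 chase 'a': 0 ⇒ 0;  out=∅∪out(0)=∅
  fail(13) 'da': from fail(12)=0 chase 'a': 0 ⇒ 0;  out=∅∪out(0)=∅
  fail(18) 'db': from fail(12)=0 chase 'b': 0 ⇒ 1;  out=∅∪out(1)=∅
  fail(24) 'dd': from fail(12)=0 chase 'd': 0 ⇒ 12;  out=∅∪out(12)=∅
  fail(3) 'bbd': from fail(2)=1 chase 'd': 1→0 ⇒ 12;  out=∅∪out(12)=∅
  fail(9) 'cac': from fail(8)=0 chase 'c': 0 ⇒ 7;  out=∅∪out(7)={2}
  fail(14) 'dad': from fail(13)=0 chase 'd': 0 ⇒ 12;  out=∅∪out(12)=∅
  fail(19) 'dbd': from fail(18)=1 chase 'd': 1→0 ⇒ 12;  out=∅∪out(12)=∅
  fail(21) 'caa': from fail(8)=0 chase 'a': 0 ⇒ 0;  out=∅∪out(0)=∅
  fail(25) 'ddb': from fail(24)=12 chase 'b': 12 ⇒ 18;  out={6}∪out(18)={6}
  fail(4) 'bbdd': from fail(3)=12 chase 'd': 12 ⇒ 24;  out=∅∪out(24)=∅
  fail(10) 'cacb': from fail(9)=7 chase 'b': 7→0 ⇒ 1;  out=∅∪out(1)=∅
  fail(15) 'dada': from fail(14)=12 chase 'a': 12 ⇒ 13;  out=∅∪out(13)=∅
  fail(20) 'dbdb': from fail(19)=12 chase 'b': 12 ⇒ 18;  out={4}∪out(18)={4}
  fail(22) 'caac': from fail(21)=0 chase 'c': 0 ⇒ 7;  out=∅∪out(7)={2}
  fail(5) 'bbddd': from fail(4)=24 chase 'd': 24→12 ⇒ 24;  out=∅∪out(24)=∅
  fail(11) 'cacbc': from fail(10)=1 chase 'c': 1→0 ⇒ 7;  out={1}∪out(7)={1,2}
  fail(16) 'dadad': from fail(15)=13 chase 'd': 13 ⇒ 14;  out=∅∪out(14)=∅
  fail(23) 'caacd': from fail(22)=7 chase 'd': 7→0 ⇒ 12;  out={5}∪out(12)={5}
  fail(6) 'bbdddb': from fail(5)=24 chase 'b': 24 ⇒ 25;  out={0}∪out(25)={0,6}
  fail(17) 'dadadd': from fail(16)=14 chase 'd': 14→12 ⇒ 24;  out={3}∪out(24)={3}

Run:
pos 0 'a': at 0
pos 1 'c': at 7  → match P2@[1:1]
pos 2 'a': at 8
pos 3 'a': at 21
pos 4 'c': at 22  → match P2@[4:4]
pos 5 'd': at 23  → match P5@[1:5]
pos 6 'a': at 13 (via fail)
pos 7 'd': at 14
pos 8 'a': at 15
pos 9 'd': at 16
pos 10 'a': at 15 (via fail)
pos 11 'd': at 16
pos 12 'd': at 17  → match P3@[7:12]
pos 13 'c': at 7 (via fail)  → match P2@[13:13]
pos 14 'd': at 12 (via fail)
pos 15 'd': at 24
pos 16 'b': at 25  → match P6@[14:16]
pos 17 'd': at 19 (via fail)
pos 18 'b': at 20  → match P4@[15:18]
pos 19 'd': at 19 (via fail)
pos 20 'b': at 20  → match P4@[17:20]
pos 21 'd': at 19 (via fail)
pos 22 'b': at 20  → match P4@[19:22]
pos 23 'd': at 19 (via fail)
pos 24 'b': at 20  → match P4@[21:24]
pos 25 'c': at 7 (via fail)  → match P2@[25:25]
pos 26 'a': at 8
pos 27 'd': at 12 (via fail)
pos 28 'd': at 24
pos 29 'b': at 25  → match P6@[27:29]
pos 30 'b': at 2 (via fail)
pos 31 'b': at 2 (via fail)
pos 32 'd': at 3
pos 33 'd': at 4
pos 34 'd': at 5
pos 35 'b': at 6  → match P0@[30:35],P6@[33:35]
pos 36 'c': at 7 (via fail)  → match P2@[36:36]
pos 37 'b': at 1 (via fail)
pos 38 'd': at 12 (via fail)
pos 39 'd': at 24
pos 40 'b': at 25  → match P6@[38:40]
pos 41 'd': at 19 (via fail)
pos 42 'a': at 13 (via fail)
pos 43 'd': at 14
pos 44 'a': at 15
pos 45 'd': at 16
pos 46 'd': at 17  → match P3@[41:46]
pos 47 'b': at 25 (via fail)  → match P6@[45:47]
pos 48 'a': at 0 (via fail)
pos 49 'd': at 12

All matches (sorted): [[1,2],[4,2],[5,5],[12,3],[13,2],[16,6],[18,4],[20,4],[22,4],[24,4],[25,2],[29,6],[35,0],[35,6],[36,2],[40,6],[46,3],[47,6]]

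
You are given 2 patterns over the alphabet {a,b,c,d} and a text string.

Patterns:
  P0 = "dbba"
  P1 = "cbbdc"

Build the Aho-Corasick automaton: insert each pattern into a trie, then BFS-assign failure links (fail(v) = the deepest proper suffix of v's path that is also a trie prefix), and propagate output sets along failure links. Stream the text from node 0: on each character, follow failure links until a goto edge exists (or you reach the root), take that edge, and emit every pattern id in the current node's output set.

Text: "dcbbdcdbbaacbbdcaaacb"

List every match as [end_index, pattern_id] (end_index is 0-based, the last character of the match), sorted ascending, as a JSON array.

Build:
Trie nodes:
  n0 'ε': c→5 d→1
  n1 'd': b→2
  n2 'db': b→3
  n3 'dbb': a→4
  n4 'dbba': ·  [P0 ends]
  n5 'c': b→6
  n6 'cb': b→7
  n7 'cbb': d→8
  n8 'cbbd': c→9
  n9 'cbbdc': ·  [P1 ends]

BFS fail/out derivation:
  fail(1) 'd': from fail(0)=0 chase 'd': 0 ⇒ 0;  out=∅∪out(0)=∅
  fail(5) 'c': from fail(0)=0 chase 'c': 0 ⇒ 0;  out=∅∪out(0)=∅
  fail(2) 'db': from fail(1)=0 chase 'b': 0 ⇒ 0;  out=∅∪out(0)=∅
  fail(6) 'cb': from fail(5)=0 chase 'b': 0 ⇒ 0;  out=∅∪out(0)=∅
  fail(3) 'dbb': from fail(2)=0 chase 'b': 0 ⇒ 0;  out=∅∪out(0)=∅
  fail(7) 'cbb': from fail(6)=0 chase 'b': 0 ⇒ 0;  out=∅∪out(0)=∅
  fail(4) 'dbba': from fail(3)=0 chase 'a': 0 ⇒ 0;  out={0}∪out(0)={0}
  fail(8) 'cbbd': from fail(7)=0 chase 'd': 0 ⇒ 1;  out=∅∪out(1)=∅
  fail(9) 'cbbdc': from fail(8)=1 chase 'c': 1→0 ⇒ 5;  out={1}∪out(5)={1}

Scan:
pos 0 'd': at 1
pos 1 'c': at 5 (fail-walked)
pos 2 'b': at 6
pos 3 'b': at 7
pos 4 'd': at 8
pos 5 'c': at 9  emit P1@[1:5]
pos 6 'd': at 1 (fail-walked)
pos 7 'b': at 2
pos 8 'b': at 3
pos 9 'a': at 4  emit P0@[6:9]
pos 10 'a': at 0 (fail-walked)
pos 11 'c': at 5
pos 12 'b': at 6
pos 13 'b': at 7
pos 14 'd': at 8
pos 15 'c': at 9  emit P1@[11:15]
pos 16 'a': at 0 (fail-walked)
pos 17 'a': at 0
pos 18 'a': at 0
pos 19 'c': at 5
pos 20 'b': at 6

All matches (sorted): [[5,1],[9,0],[15,1]]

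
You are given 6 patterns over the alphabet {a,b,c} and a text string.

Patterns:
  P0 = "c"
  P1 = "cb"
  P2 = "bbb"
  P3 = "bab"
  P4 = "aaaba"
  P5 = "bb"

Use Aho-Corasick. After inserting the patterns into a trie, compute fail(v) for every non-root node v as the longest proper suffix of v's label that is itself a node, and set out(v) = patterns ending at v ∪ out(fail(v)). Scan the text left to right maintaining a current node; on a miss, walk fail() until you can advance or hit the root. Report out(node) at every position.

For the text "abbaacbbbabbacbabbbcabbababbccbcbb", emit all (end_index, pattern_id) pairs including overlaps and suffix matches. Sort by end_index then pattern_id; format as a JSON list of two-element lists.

Build:
Trie (insert patterns):
  0='ε' goto a→8 b→3 c→1
  1='c' goto b→2  [P0 ends]
  2='cb' goto ·  [P1 ends]
  3='b' goto a→6 b→4
  4='bb' goto b→5  [P5 ends]
  5='bbb' goto ·  [P2 ends]
  6='ba' goto b→7
  7='bab' goto ·  [P3 ends]
  8='a' goto a→9
  9='aa' goto a→10
  10='aaa' goto b→11
  11='aaab' goto a→12
  12='aaaba' goto ·  [P4 ends]

Failure links (BFS by depth):
  fail(1) 'c': from fail(0)=0 chase 'c': 0 ⇒ 0;  out={0}∪out(0)={0}
  fail(3) 'b': from fail(0)=0 chase 'b': 0 ⇒ 0;  out=∅∪out(0)=∅
  fail(8) 'a': from fail(0)=0 chase 'a': 0 ⇒ 0;  out=∅∪out(0)=∅
  fail(2) 'cb': from fail(1)=0 chase 'b': 0 ⇒ 3;  out={1}∪out(3)={1}
  fail(4) 'bb': from fail(3)=0 chase 'b': 0 ⇒ 3;  out={5}∪out(3)={5}
  fail(6) 'ba': from fail(3)=0 chase 'a': 0 ⇒ 8;  out=∅∪out(8)=∅
  fail(9) 'aa': from fail(8)=0 chase 'a': 0 ⇒ 8;  out=∅∪out(8)=∅
  fail(5) 'bbb': from fail(4)=3 chase 'b': 3 ⇒ 4;  out={2}∪out(4)={2,5}
  fail(7) 'bab': from fail(6)=8 chase 'b': 8→0 ⇒ 3;  out={3}∪out(3)={3}
  fail(10) 'aaa': from fail(9)=8 chase 'a': 8 ⇒ 9;  out=∅∪out(9)=∅
  fail(11) 'aaab': from fail(10)=9 chase 'b': 9→8→0 ⇒ 3;  out=∅∪out(3)=∅
  fail(12) 'aaaba': from fail(11)=3 chase 'a': 3 ⇒ 6;  out={4}∪out(6)={4}

Run:
i=0 'a': node 0→8
i=1 'b': node 8→3 (via fail)
i=2 'b': node 3→4  → match P5@[1:2]
i=3 'a': node 4→6 (via fail)
i=4 'a': node 6→9 (via fail)
i=5 'c': node 9→1 (via fail)  → match P0@[5:5]
i=6 'b': node 1→2  → match P1@[5:6]
i=7 'b': node 2→4 (via fail)  → match P5@[6:7]
i=8 'b': node 4→5  → match P2@[6:8],P5@[7:8]
i=9 'a': node 5→6 (via fail)
i=10 'b': node 6→7  → match P3@[8:10]
i=11 'b': node 7→4 (via fail)  → match P5@[10:11]
i=12 'a': node 4→6 (via fail)
i=13 'c': node 6→1 (via fail)  → match P0@[13:13]
i=14 'b': node 1→2  → match P1@[13:14]
i=15 'a': node 2→6 (via fail)
i=16 'b': node 6→7  → match P3@[14:16]
i=17 'b': node 7→4 (via fail)  → match P5@[16:17]
i=18 'b': node 4→5  → match P2@[16:18],P5@[17:18]
i=19 'c': node 5→1 (via fail)  → match P0@[19:19]
i=20 'a': node 1→8 (via fail)
i=21 'b': node 8→3 (via fail)
i=22 'b': node 3→4  → match P5@[21:22]
i=23 'a': node 4→6 (via fail)
i=24 'b': node 6→7  → match P3@[22:24]
i=25 'a': node 7→6 (via fail)
i=26 'b': node 6→7  → match P3@[24:26]
i=27 'b': node 7→4 (via fail)  → match P5@[26:27]
i=28 'c': node 4→1 (via fail)  → match P0@[28:28]
i=29 'c': node 1→1 (via fail)  → match P0@[29:29]
i=30 'b': node 1→2  → match P1@[29:30]
i=31 'c': node 2→1 (via fail)  → match P0@[31:31]
i=32 'b': node 1→2  → match P1@[31:32]
i=33 'b': node 2→4 (via fail)  → match P5@[32:33]

Result: [[2,5],[5,0],[6,1],[7,5],[8,2],[8,5],[10,3],[11,5],[13,0],[14,1],[16,3],[17,5],[18,2],[18,5],[19,0],[22,5],[24,3],[26,3],[27,5],[28,0],[29,0],[30,1],[31,0],[32,1],[33,5]]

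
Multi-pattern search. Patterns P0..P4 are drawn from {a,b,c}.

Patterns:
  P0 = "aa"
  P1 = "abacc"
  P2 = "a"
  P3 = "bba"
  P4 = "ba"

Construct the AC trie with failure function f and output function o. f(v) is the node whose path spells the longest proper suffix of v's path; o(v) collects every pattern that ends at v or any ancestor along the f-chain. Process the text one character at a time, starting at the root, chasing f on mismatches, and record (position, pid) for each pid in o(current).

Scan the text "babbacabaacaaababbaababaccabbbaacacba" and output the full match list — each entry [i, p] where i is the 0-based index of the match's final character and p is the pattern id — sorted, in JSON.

Construct AC machine:
Trie nodes:
  n0 'ε': a→1 b→7
  n1 'a': a→2 b→3  ←P2
  n2 'aa': ·  ←P0
  n3 'ab': a→4
  n4 'aba': c→5
  n5 'abac': c→6
  n6 'abacc': ·  ←P1
  n7 'b': a→10 b→8
  n8 'bb': a→9
  n9 'bba': ·  ←P3
  n10 'ba': ·  ←P4

BFS fail/out derivation:
  n1('a'): parent n0 fail=0; on 'a' 0 → fail=0;  out {2}∪∅={2}
  n7('b'): parent n0 fail=0; on 'b' 0 → fail=0;  out ∅∪∅=∅
  n2('aa'): parent n1 fail=0; on 'a' 0 → fail=1;  out {0}∪{2}={0,2}
  n3('ab'): parent n1 fail=0; on 'b' 0 → fail=7;  out ∅∪∅=∅
  n8('bb'): parent n7 fail=0; on 'b' 0 → fail=7;  out ∅∪∅=∅
  n10('ba'): parent n7 fail=0; on 'a' 0 → fail=1;  out {4}∪{2}={2,4}
  n4('aba'): parent n3 fail=7; on 'a' 7 → fail=10;  out ∅∪{2,4}={2,4}
  n9('bba'): parent n8 fail=7; on 'a' 7 → fail=10;  out {3}∪{2,4}={2,3,4}
  n5('abac'): parent n4 fail=10; on 'c' 10→1→0 → fail=0;  out ∅∪∅=∅
  n6('abacc'): parent n5 fail=0; on 'c' 0 → fail=0;  out {1}∪∅={1}

Text stream:
i=0 'b': node 0→7
i=1 'a': node 7→10  ** P2@[1:1],P4@[0:1]
i=2 'b': node 10→3 (fail-walked)
i=3 'b': node 3→8 (fail-walked)
i=4 'a': node 8→9  ** P2@[4:4],P3@[2:4],P4@[3:4]
i=5 'c': node 9→0 (fail-walked)
i=6 'a': node 0→1  ** P2@[6:6]
i=7 'b': node 1→3
i=8 'a': node 3→4  ** P2@[8:8],P4@[7:8]
i=9 'a': node 4→2 (fail-walked)  ** P0@[8:9],P2@[9:9]
i=10 'c': node 2→0 (fail-walked)
i=11 'a': node 0→1  ** P2@[11:11]
i=12 'a': node 1→2  ** P0@[11:12],P2@[12:12]
i=13 'a': node 2→2 (fail-walked)  ** P0@[12:13],P2@[13:13]
i=14 'b': node 2→3 (fail-walked)
i=15 'a': node 3→4  ** P2@[15:15],P4@[14:15]
i=16 'b': node 4→3 (fail-walked)
i=17 'b': node 3→8 (fail-walked)
i=18 'a': node 8→9  ** P2@[18:18],P3@[16:18],P4@[17:18]
i=19 'a': node 9→2 (fail-walked)  ** P0@[18:19],P2@[19:19]
i=20 'b': node 2→3 (fail-walked)
i=21 'a': node 3→4  ** P2@[21:21],P4@[20:21]
i=22 'b': node 4→3 (fail-walked)
i=23 'a': node 3→4  ** P2@[23:23],P4@[22:23]
i=24 'c': node 4→5
i=25 'c': node 5→6  ** P1@[21:25]
i=26 'a': node 6→1 (fail-walked)  ** P2@[26:26]
i=27 'b': node 1→3
i=28 'b': node 3→8 (fail-walked)
i=29 'b': node 8→8 (fail-walked)
i=30 'a': node 8→9  ** P2@[30:30],P3@[28:30],P4@[29:30]
i=31 'a': node 9→2 (fail-walked)  ** P0@[30:31],P2@[31:31]
i=32 'c': node 2→0 (fail-walked)
i=33 'a': node 0→1  ** P2@[33:33]
i=34 'c': node 1→0 (fail-walked)
i=35 'b': node 0→7
i=36 'a': node 7→10  ** P2@[36:36],P4@[35:36]

Result: [[1,2],[1,4],[4,2],[4,3],[4,4],[6,2],[8,2],[8,4],[9,0],[9,2],[11,2],[12,0],[12,2],[13,0],[13,2],[15,2],[15,4],[18,2],[18,3],[18,4],[19,0],[19,2],[21,2],[21,4],[23,2],[23,4],[25,1],[26,2],[30,2],[30,3],[30,4],[31,0],[31,2],[33,2],[36,2],[36,4]]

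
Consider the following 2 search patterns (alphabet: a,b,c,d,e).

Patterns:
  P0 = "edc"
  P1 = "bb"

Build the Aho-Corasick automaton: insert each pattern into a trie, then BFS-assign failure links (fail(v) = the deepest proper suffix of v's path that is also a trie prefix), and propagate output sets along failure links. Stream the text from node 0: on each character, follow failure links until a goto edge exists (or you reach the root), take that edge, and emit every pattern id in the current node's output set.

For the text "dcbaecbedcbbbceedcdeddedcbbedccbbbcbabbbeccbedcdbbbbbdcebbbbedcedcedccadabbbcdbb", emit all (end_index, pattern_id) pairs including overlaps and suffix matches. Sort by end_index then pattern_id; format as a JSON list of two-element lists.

Build:
Trie nodes:
  n0 'ε': b→4 e→1
  n1 'e': d→2
  n2 'ed': c→3
  n3 'edc': ·  [P0 ends]
  n4 'b': b→5
  n5 'bb': ·  [P1 ends]

Failure links (BFS by depth):
  fail(1) 'e': from fail(0)=0 chase 'e': 0 ⇒ 0;  out=∅∪out(0)=∅
  fail(4) 'b': from fail(0)=0 chase 'b': 0 ⇒ 0;  out=∅∪out(0)=∅
  fail(2) 'ed': from fail(1)=0 chase 'd': 0 ⇒ 0;  out=∅∪out(0)=∅
  fail(5) 'bb': from fail(4)=0 chase 'b': 0 ⇒ 4;  out={1}∪out(4)={1}
  fail(3) 'edc': from fail(2)=0 chase 'c': 0 ⇒ 0;  out={0}∪out(0)={0}

Text stream:
i=0 'd': node 0→0
i=1 'c': node 0→0
i=2 'b': node 0→4
i=3 'a': node 4→0 (via fail)
i=4 'e': node 0→1
i=5 'c': node 1→0 (via fail)
i=6 'b': node 0→4
i=7 'e': node 4→1 (via fail)
i=8 'd': node 1→2
i=9 'c': node 2→3  → match P0@[7:9]
i=10 'b': node 3→4 (via fail)
i=11 'b': node 4→5  → match P1@[10:11]
i=12 'b': node 5→5 (via fail)  → match P1@[11:12]
i=13 'c': node 5→0 (via fail)
i=14 'e': node 0→1
i=15 'e': node 1→1 (via fail)
i=16 'd': node 1→2
i=17 'c': node 2→3  → match P0@[15:17]
i=18 'd': node 3→0 (via fail)
i=19 'e': node 0→1
i=20 'd': node 1→2
i=21 'd': node 2→0 (via fail)
i=22 'e': node 0→1
i=23 'd': node 1→2
i=24 'c': node 2→3  → match P0@[22:24]
i=25 'b': node 3→4 (via fail)
i=26 'b': node 4→5  → match P1@[25:26]
i=27 'e': node 5→1 (via fail)
i=28 'd': node 1→2
i=29 'c': node 2→3  → match P0@[27:29]
i=30 'c': node 3→0 (via fail)
i=31 'b': node 0→4
i=32 'b': node 4→5  → match P1@[31:32]
i=33 'b': node 5→5 (via fail)  → match P1@[32:33]
i=34 'c': node 5→0 (via fail)
i=35 'b': node 0→4
i=36 'a': node 4→0 (via fail)
i=37 'b': node 0→4
i=38 'b': node 4→5  → match P1@[37:38]
i=39 'b': node 5→5 (via fail)  → match P1@[38:39]
i=40 'e': node 5→1 (via fail)
i=41 'c': node 1→0 (via fail)
i=42 'c': node 0→0
i=43 'b': node 0→4
i=44 'e': node 4→1 (via fail)
i=45 'd': node 1→2
i=46 'c': node 2→3  → match P0@[44:46]
i=47 'd': node 3→0 (via fail)
i=48 'b': node 0→4
i=49 'b': node 4→5  → match P1@[48:49]
i=50 'b': node 5→5 (via fail)  → match P1@[49:50]
i=51 'b': node 5→5 (via fail)  → match P1@[50:51]
i=52 'b': node 5→5 (via fail)  → match P1@[51:52]
i=53 'd': node 5→0 (via fail)
i=54 'c': node 0→0
i=55 'e': node 0→1
i=56 'b': node 1→4 (via fail)
i=57 'b': node 4→5  → match P1@[56:57]
i=58 'b': node 5→5 (via fail)  → match P1@[57:58]
i=59 'b': node 5→5 (via fail)  → match P1@[58:59]
i=60 'e': node 5→1 (via fail)
i=61 'd': node 1→2
i=62 'c': node 2→3  → match P0@[60:62]
i=63 'e': node 3→1 (via fail)
i=64 'd': node 1→2
i=65 'c': node 2→3  → match P0@[63:65]
i=66 'e': node 3→1 (via fail)
i=67 'd': node 1→2
i=68 'c': node 2→3  → match P0@[66:68]
i=69 'c': node 3→0 (via fail)
i=70 'a': node 0→0
i=71 'd': node 0→0
i=72 'a': node 0→0
i=73 'b': node 0→4
i=74 'b': node 4→5  → match P1@[73:74]
i=75 'b': node 5→5 (via fail)  → match P1@[74:75]
i=76 'c': node 5→0 (via fail)
i=77 'd': node 0→0
i=78 'b': node 0→4
i=79 'b': node 4→5  → match P1@[78:79]

Matches: [[9,0],[11,1],[12,1],[17,0],[24,0],[26,1],[29,0],[32,1],[33,1],[38,1],[39,1],[46,0],[49,1],[50,1],[51,1],[52,1],[57,1],[58,1],[59,1],[62,0],[65,0],[68,0],[74,1],[75,1],[79,1]]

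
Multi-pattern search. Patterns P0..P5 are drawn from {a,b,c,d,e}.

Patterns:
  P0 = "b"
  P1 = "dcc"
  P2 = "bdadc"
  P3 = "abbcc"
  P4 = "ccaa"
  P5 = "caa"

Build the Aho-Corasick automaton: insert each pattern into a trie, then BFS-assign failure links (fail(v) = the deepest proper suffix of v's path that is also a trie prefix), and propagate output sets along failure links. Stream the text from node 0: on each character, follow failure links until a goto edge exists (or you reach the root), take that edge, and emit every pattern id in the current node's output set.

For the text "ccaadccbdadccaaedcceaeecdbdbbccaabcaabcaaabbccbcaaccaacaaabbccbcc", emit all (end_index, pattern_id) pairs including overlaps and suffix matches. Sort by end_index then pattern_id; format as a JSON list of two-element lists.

Construct AC machine:
Trie (insert patterns):
  n0 'ε': a→9 b→1 c→14 d→2
  n1 'b': d→5  [P0 ends]
  n2 'd': c→3
  n3 'dc': c→4
  n4 'dcc': ·  [P1 ends]
  n5 'bd': a→6
  n6 'bda': d→7
  n7 'bdad': c→8
  n8 'bdadc': ·  [P2 ends]
  n9 'a': b→10
  n10 'ab': b→11
  n11 'abb': c→12
  n12 'abbc': c→13
  n13 'abbcc': ·  [P3 ends]
  n14 'c': a→18 c→15
  n15 'cc': a→16
  n16 'cca': a→17
  n17 'ccaa': ·  [P4 ends]
  n18 'ca': a→19
  n19 'caa': ·  [P5 ends]

Failure links (BFS by depth):
  n1('b'): parent n0 fail=0; on 'b' 0 → fail=0;  out {0}∪∅={0}
  n2('d'): parent n0 fail=0; on 'd' 0 → fail=0;  out ∅∪∅=∅
  n9('a'): parent n0 fail=0; on 'a' 0 → fail=0;  out ∅∪∅=∅
  n14('c'): parent n0 fail=0; on 'c' 0 → fail=0;  out ∅∪∅=∅
  n3('dc'): parent n2 fail=0; on 'c' 0 → fail=14;  out ∅∪∅=∅
  n5('bd'): parent n1 fail=0; on 'd' 0 → fail=2;  out ∅∪∅=∅
  n10('ab'): parent n9 fail=0; on 'b' 0 → fail=1;  out ∅∪{0}={0}
  n15('cc'): parent n14 fail=0; on 'c' 0 → fail=14;  out ∅∪∅=∅
  n18('ca'): parent n14 fail=0; on 'a' 0 → fail=9;  out ∅∪∅=∅
  n4('dcc'): parent n3 fail=14; on 'c' 14 → fail=15;  out {1}∪∅={1}
  n6('bda'): parent n5 fail=2; on 'a' 2→0 → fail=9;  out ∅∪∅=∅
  n11('abb'): parent n10 fail=1; on 'b' 1→0 → fail=1;  out ∅∪{0}={0}
  n16('cca'): parent n15 fail=14; on 'a' 14 → fail=18;  out ∅∪∅=∅
  n19('caa'): parent n18 fail=9; on 'a' 9→0 → fail=9;  out {5}∪∅={5}
  n7('bdad'): parent n6 fail=9; on 'd' 9→0 → fail=2;  out ∅∪∅=∅
  n12('abbc'): parent n11 fail=1; on 'c' 1→0 → fail=14;  out ∅∪∅=∅
  n17('ccaa'): parent n16 fail=18; on 'a' 18 → fail=19;  out {4}∪{5}={4,5}
  n8('bdadc'): parent n7 fail=2; on 'c' 2 → fail=3;  out {2}∪∅={2}
  n13('abbcc'): parent n12 fail=14; on 'c' 14 → fail=15;  out {3}∪∅={3}

Scan:
i=0 'c': node 0→14
i=1 'c': node 14→15
i=2 'a': node 15→16
i=3 'a': node 16→17  ** P4@[0:3],P5@[1:3]
i=4 'd': node 17→2 (fail-walked)
i=5 'c': node 2→3
i=6 'c': node 3→4  ** P1@[4:6]
i=7 'b': node 4→1 (fail-walked)  ** P0@[7:7]
i=8 'd': node 1→5
i=9 'a': node 5→6
i=10 'd': node 6→7
i=11 'c': node 7→8  ** P2@[7:11]
i=12 'c': node 8→4 (fail-walked)  ** P1@[10:12]
i=13 'a': node 4→16 (fail-walked)
i=14 'a': node 16→17  ** P4@[11:14],P5@[12:14]
i=15 'e': node 17→0 (fail-walked)
i=16 'd': node 0→2
i=17 'c': node 2→3
i=18 'c': node 3→4  ** P1@[16:18]
i=19 'e': node 4→0 (fail-walked)
i=20 'a': node 0→9
i=21 'e': node 9→0 (fail-walked)
i=22 'e': node 0→0
i=23 'c': node 0→14
i=24 'd': node 14→2 (fail-walked)
i=25 'b': node 2→1 (fail-walked)  ** P0@[25:25]
i=26 'd': node 1→5
i=27 'b': node 5→1 (fail-walked)  ** P0@[27:27]
i=28 'b': node 1→1 (fail-walked)  ** P0@[28:28]
i=29 'c': node 1→14 (fail-walked)
i=30 'c': node 14→15
i=31 'a': node 15→16
i=32 'a': node 16→17  ** P4@[29:32],P5@[30:32]
i=33 'b': node 17→10 (fail-walked)  ** P0@[33:33]
i=34 'c': node 10→14 (fail-walked)
i=35 'a': node 14→18
i=36 'a': node 18→19  ** P5@[34:36]
i=37 'b': node 19→10 (fail-walked)  ** P0@[37:37]
i=38 'c': node 10→14 (fail-walked)
i=39 'a': node 14→18
i=40 'a': node 18→19  ** P5@[38:40]
i=41 'a': node 19→9 (fail-walked)
i=42 'b': node 9→10  ** P0@[42:42]
i=43 'b': node 10→11  ** P0@[43:43]
i=44 'c': node 11→12
i=45 'c': node 12→13  ** P3@[41:45]
i=46 'b': node 13→1 (fail-walked)  ** P0@[46:46]
i=47 'c': node 1→14 (fail-walked)
i=48 'a': node 14→18
i=49 'a': node 18→19  ** P5@[47:49]
i=50 'c': node 19→14 (fail-walked)
i=51 'c': node 14→15
i=52 'a': node 15→16
i=53 'a': node 16→17  ** P4@[50:53],P5@[51:53]
i=54 'c': node 17→14 (fail-walked)
i=55 'a': node 14→18
i=56 'a': node 18→19  ** P5@[54:56]
i=57 'a': node 19→9 (fail-walked)
i=58 'b': node 9→10  ** P0@[58:58]
i=59 'b': node 10→11  ** P0@[59:59]
i=60 'c': node 11→12
i=61 'c': node 12→13  ** P3@[57:61]
i=62 'b': node 13→1 (fail-walked)  ** P0@[62:62]
i=63 'c': node 1→14 (fail-walked)
i=64 'c': node 14→15

All matches (sorted): [[3,4],[3,5],[6,1],[7,0],[11,2],[12,1],[14,4],[14,5],[18,1],[25,0],[27,0],[28,0],[32,4],[32,5],[33,0],[36,5],[37,0],[40,5],[42,0],[43,0],[45,3],[46,0],[49,5],[53,4],[53,5],[56,5],[58,0],[59,0],[61,3],[62,0]]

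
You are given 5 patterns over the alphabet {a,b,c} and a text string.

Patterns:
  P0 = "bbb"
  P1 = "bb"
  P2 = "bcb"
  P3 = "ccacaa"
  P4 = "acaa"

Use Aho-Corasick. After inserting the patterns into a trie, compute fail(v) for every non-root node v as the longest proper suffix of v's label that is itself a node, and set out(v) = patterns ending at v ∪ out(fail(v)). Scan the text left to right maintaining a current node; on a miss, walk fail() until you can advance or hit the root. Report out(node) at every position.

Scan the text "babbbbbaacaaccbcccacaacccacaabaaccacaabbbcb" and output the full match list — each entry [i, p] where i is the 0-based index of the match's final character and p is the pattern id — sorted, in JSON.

Build automaton:
Trie nodes:
  0='ε' goto a→12 b→1 c→6
  1='b' goto b→2 c→4
  2='bb' goto b→3  ←P1
  3='bbb' goto ·  ←P0
  4='bc' goto b→5
  5='bcb' goto ·  ←P2
  6='c' goto c→7
  7='cc' goto a→8
  8='cca' goto c→9
  9='ccac' goto a→10
  10='ccaca' goto a→11
  11='ccacaa' goto ·  ←P3
  12='a' goto c→13
  13='ac' goto a→14
  14='aca' goto a→15
  15='acaa' goto ·  ←P4

BFS fail/out derivation:
  n1('b'): parent n0 fail=0; on 'b' 0 → fail=0;  out ∅∪∅=∅
  n6('c'): parent n0 fail=0; on 'c' 0 → fail=0;  out ∅∪∅=∅
  n12('a'): parent n0 fail=0; on 'a' 0 → fail=0;  out ∅∪∅=∅
  n2('bb'): parent n1 fail=0; on 'b' 0 → fail=1;  out {1}∪∅={1}
  n4('bc'): parent n1 fail=0; on 'c' 0 → fail=6;  out ∅∪∅=∅
  n7('cc'): parent n6 fail=0; on 'c' 0 → fail=6;  out ∅∪∅=∅
  n13('ac'): parent n12 fail=0; on 'c' 0 → fail=6;  out ∅∪∅=∅
  n3('bbb'): parent n2 fail=1; on 'b' 1 → fail=2;  out {0}∪{1}={0,1}
  n5('bcb'): parent n4 fail=6; on 'b' 6→0 → fail=1;  out {2}∪∅={2}
  n8('cca'): parent n7 fail=6; on 'a' 6→0 → fail=12;  out ∅∪∅=∅
  n14('aca'): parent n13 fail=6; on 'a' 6→0 → fail=12;  out ∅∪∅=∅
  n9('ccac'): parent n8 fail=12; on 'c' 12 → fail=13;  out ∅∪∅=∅
  n15('acaa'): parent n14 fail=12; on 'a' 12→0 → fail=12;  out {4}∪∅={4}
  n10('ccaca'): parent n9 fail=13; on 'a' 13 → fail=14;  out ∅∪∅=∅
  n11('ccacaa'): parent n10 fail=14; on 'a' 14 → fail=15;  out {3}∪{4}={3,4}

Text stream:
i=0 'b': node 0→1
i=1 'a': node 1→12 ·f
i=2 'b': node 12→1 ·f
i=3 'b': node 1→2  emit P1@[2:3]
i=4 'b': node 2→3  emit P0@[2:4],P1@[3:4]
i=5 'b': node 3→3 ·f  emit P0@[3:5],P1@[4:5]
i=6 'b': node 3→3 ·f  emit P0@[4:6],P1@[5:6]
i=7 'a': node 3→12 ·f
i=8 'a': node 12→12 ·f
i=9 'c': node 12→13
i=10 'a': node 13→14
i=11 'a': node 14→15  emit P4@[8:11]
i=12 'c': node 15→13 ·f
i=13 'c': node 13→7 ·f
i=14 'b': node 7→1 ·f
i=15 'c': node 1→4
i=16 'c': node 4→7 ·f
i=17 'c': node 7→7 ·f
i=18 'a': node 7→8
i=19 'c': node 8→9
i=20 'a': node 9→10
i=21 'a': node 10→11  emit P3@[16:21],P4@[18:21]
i=22 'c': node 11→13 ·f
i=23 'c': node 13→7 ·f
i=24 'c': node 7→7 ·f
i=25 'a': node 7→8
i=26 'c': node 8→9
i=27 'a': node 9→10
i=28 'a': node 10→11  emit P3@[23:28],P4@[25:28]
i=29 'b': node 11→1 ·f
i=30 'a': node 1→12 ·f
i=31 'a': node 12→12 ·f
i=32 'c': node 12→13
i=33 'c': node 13→7 ·f
i=34 'a': node 7→8
i=35 'c': node 8→9
i=36 'a': node 9→10
i=37 'a': node 10→11  emit P3@[32:37],P4@[34:37]
i=38 'b': node 11→1 ·f
i=39 'b': node 1→2  emit P1@[38:39]
i=40 'b': node 2→3  emit P0@[38:40],P1@[39:40]
i=41 'c': node 3→4 ·f
i=42 'b': node 4→5  emit P2@[40:42]

Result: [[3,1],[4,0],[4,1],[5,0],[5,1],[6,0],[6,1],[11,4],[21,3],[21,4],[28,3],[28,4],[37,3],[37,4],[39,1],[40,0],[40,1],[42,2]]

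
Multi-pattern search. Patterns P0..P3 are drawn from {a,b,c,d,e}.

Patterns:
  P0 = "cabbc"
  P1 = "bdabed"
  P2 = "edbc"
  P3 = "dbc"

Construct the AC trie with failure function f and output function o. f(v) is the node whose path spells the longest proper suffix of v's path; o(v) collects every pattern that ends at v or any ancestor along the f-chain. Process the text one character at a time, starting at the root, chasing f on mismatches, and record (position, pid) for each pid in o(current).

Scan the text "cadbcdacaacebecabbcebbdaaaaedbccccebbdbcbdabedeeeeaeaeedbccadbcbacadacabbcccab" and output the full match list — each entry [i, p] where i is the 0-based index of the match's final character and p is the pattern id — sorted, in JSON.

Build automaton:
Trie (insert patterns):
  0='ε' goto b→6 c→1 d→16 e→12
  1='c' goto a→2
  2='ca' goto b→3
  3='cab' goto b→4
  4='cabb' goto c→5
  5='cabbc' goto ·  [P0 ends]
  6='b' goto d→7
  7='bd' goto a→8
  8='bda' goto b→9
  9='bdab' goto e→10
  10='bdabe' goto d→11
  11='bdabed' goto ·  [P1 ends]
  12='e' goto d→13
  13='ed' goto b→14
  14='edb' goto c→15
  15='edbc' goto ·  [P2 ends]
  16='d' goto b→17
  17='db' goto c→18
  18='dbc' goto ·  [P3 ends]

Failure links (BFS by depth):
  n1('c'): parent n0 fail=0; on 'c' 0 → fail=0;  out ∅∪∅=∅
  n6('b'): parent n0 fail=0; on 'b' 0 → fail=0;  out ∅∪∅=∅
  n12('e'): parent n0 fail=0; on 'e' 0 → fail=0;  out ∅∪∅=∅
  n16('d'): parent n0 fail=0; on 'd' 0 → fail=0;  out ∅∪∅=∅
  n2('ca'): parent n1 fail=0; on 'a' 0 → fail=0;  out ∅∪∅=∅
  n7('bd'): parent n6 fail=0; on 'd' 0 → fail=16;  out ∅∪∅=∅
  n13('ed'): parent n12 fail=0; on 'd' 0 → fail=16;  out ∅∪∅=∅
  n17('db'): parent n16 fail=0; on 'b' 0 → fail=6;  out ∅∪∅=∅
  n3('cab'): parent n2 fail=0; on 'b' 0 → fail=6;  out ∅∪∅=∅
  n8('bda'): parent n7 fail=16; on 'a' 16→0 → fail=0;  out ∅∪∅=∅
  n14('edb'): parent n13 fail=16; on 'b' 16 → fail=17;  out ∅∪∅=∅
  n18('dbc'): parent n17 fail=6; on 'c' 6→0 → fail=1;  out {3}∪∅={3}
  n4('cabb'): parent n3 fail=6; on 'b' 6→0 → fail=6;  out ∅∪∅=∅
  n9('bdab'): parent n8 fail=0; on 'b' 0 → fail=6;  out ∅∪∅=∅
  n15('edbc'): parent n14 fail=17; on 'c' 17 → fail=18;  out {2}∪{3}={2,3}
  n5('cabbc'): parent n4 fail=6; on 'c' 6→0 → fail=1;  out {0}∪∅={0}
  n10('bdabe'): parent n9 fail=6; on 'e' 6→0 → fail=12;  out ∅∪∅=∅
  n11('bdabed'): parent n10 fail=12; on 'd' 12 → fail=13;  out {1}∪∅={1}

Scan:
[0] read 'c'  n0⇒n1
[1] read 'a'  n1⇒n2
[2] read 'd'  n2⇒n16 (via fail)
[3] read 'b'  n16⇒n17
[4] read 'c'  n17⇒n18  ** P3@[2:4]
[5] read 'd'  n18⇒n16 (via fail)
[6] read 'a'  n16⇒n0 (via fail)
[7] read 'c'  n0⇒n1
[8] read 'a'  n1⇒n2
[9] read 'a'  n2⇒n0 (via fail)
[10] read 'c'  n0⇒n1
[11] read 'e'  n1⇒n12 (via fail)
[12] read 'b'  n12⇒n6 (via fail)
[13] read 'e'  n6⇒n12 (via fail)
[14] read 'c'  n12⇒n1 (via fail)
[15] read 'a'  n1⇒n2
[16] read 'b'  n2⇒n3
[17] read 'b'  n3⇒n4
[18] read 'c'  n4⇒n5  ** P0@[14:18]
[19] read 'e'  n5⇒n12 (via fail)
[20] read 'b'  n12⇒n6 (via fail)
[21] read 'b'  n6⇒n6 (via fail)
[22] read 'd'  n6⇒n7
[23] read 'a'  n7⇒n8
[24] read 'a'  n8⇒n0 (via fail)
[25] read 'a'  n0⇒n0
[26] read 'a'  n0⇒n0
[27] read 'e'  n0⇒n12
[28] read 'd'  n12⇒n13
[29] read 'b'  n13⇒n14
[30] read 'c'  n14⇒n15  ** P2@[27:30],P3@[28:30]
[31] read 'c'  n15⇒n1 (via fail)
[32] read 'c'  n1⇒n1 (via fail)
[33] read 'c'  n1⇒n1 (via fail)
[34] read 'e'  n1⇒n12 (via fail)
[35] read 'b'  n12⇒n6 (via fail)
[36] read 'b'  n6⇒n6 (via fail)
[37] read 'd'  n6⇒n7
[38] read 'b'  n7⇒n17 (via fail)
[39] read 'c'  n17⇒n18  ** P3@[37:39]
[40] read 'b'  n18⇒n6 (via fail)
[41] read 'd'  n6⇒n7
[42] read 'a'  n7⇒n8
[43] read 'b'  n8⇒n9
[44] read 'e'  n9⇒n10
[45] read 'd'  n10⇒n11  ** P1@[40:45]
[46] read 'e'  n11⇒n12 (via fail)
[47] read 'e'  n12⇒n12 (via fail)
[48] read 'e'  n12⇒n12 (via fail)
[49] read 'e'  n12⇒n12 (via fail)
[50] read 'a'  n12⇒n0 (via fail)
[51] read 'e'  n0⇒n12
[52] read 'a'  n12⇒n0 (via fail)
[53] read 'e'  n0⇒n12
[54] read 'e'  n12⇒n12 (via fail)
[55] read 'd'  n12⇒n13
[56] read 'b'  n13⇒n14
[57] read 'c'  n14⇒n15  ** P2@[54:57],P3@[55:57]
[58] read 'c'  n15⇒n1 (via fail)
[59] read 'a'  n1⇒n2
[60] read 'd'  n2⇒n16 (via fail)
[61] read 'b'  n16⇒n17
[62] read 'c'  n17⇒n18  ** P3@[60:62]
[63] read 'b'  n18⇒n6 (via fail)
[64] read 'a'  n6⇒n0 (via fail)
[65] read 'c'  n0⇒n1
[66] read 'a'  n1⇒n2
[67] read 'd'  n2⇒n16 (via fail)
[68] read 'a'  n16⇒n0 (via fail)
[69] read 'c'  n0⇒n1
[70] read 'a'  n1⇒n2
[71] read 'b'  n2⇒n3
[72] read 'b'  n3⇒n4
[73] read 'c'  n4⇒n5  ** P0@[69:73]
[74] read 'c'  n5⇒n1 (via fail)
[75] read 'c'  n1⇒n1 (via fail)
[76] read 'a'  n1⇒n2
[77] read 'b'  n2⇒n3

All matches (sorted): [[4,3],[18,0],[30,2],[30,3],[39,3],[45,1],[57,2],[57,3],[62,3],[73,0]]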